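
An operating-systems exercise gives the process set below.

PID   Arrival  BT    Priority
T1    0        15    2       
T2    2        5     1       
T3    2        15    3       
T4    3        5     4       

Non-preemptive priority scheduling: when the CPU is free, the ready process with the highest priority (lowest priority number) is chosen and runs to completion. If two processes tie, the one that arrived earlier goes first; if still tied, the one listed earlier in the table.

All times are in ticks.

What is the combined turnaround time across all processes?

103

Timeline: | T1 0-15 | T2 15-20 | T3 20-35 | T4 35-40 |
Completion: T1=15  T2=20  T3=35  T4=40
Turnaround (C−A): T1=15  T2=18  T3=33  T4=37
Turnaround = completion − arrival: T1=15, T2=18, T3=33, T4=37
Total turnaround = 15 + 18 + 33 + 37 = 103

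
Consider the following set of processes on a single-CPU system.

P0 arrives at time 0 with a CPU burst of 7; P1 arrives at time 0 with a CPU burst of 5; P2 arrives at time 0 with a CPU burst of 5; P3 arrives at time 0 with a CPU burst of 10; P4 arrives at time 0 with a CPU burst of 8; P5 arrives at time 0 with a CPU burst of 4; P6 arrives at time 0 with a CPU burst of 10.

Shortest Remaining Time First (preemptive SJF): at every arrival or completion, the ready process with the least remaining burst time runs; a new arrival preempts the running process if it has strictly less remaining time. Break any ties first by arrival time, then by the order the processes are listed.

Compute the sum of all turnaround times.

Schedule: | P5 0-4 | P1 4-9 | P2 9-14 | P0 14-21 | P4 21-29 | P3 29-39 | P6 39-49 |
Completion: P0=21  P1=9  P2=14  P3=39  P4=29  P5=4  P6=49
Turnaround = completion − arrival: P0=21, P1=9, P2=14, P3=39, P4=29, P5=4, P6=49
Total turnaround = 21 + 9 + 14 + 39 + 29 + 4 + 49 = 165

165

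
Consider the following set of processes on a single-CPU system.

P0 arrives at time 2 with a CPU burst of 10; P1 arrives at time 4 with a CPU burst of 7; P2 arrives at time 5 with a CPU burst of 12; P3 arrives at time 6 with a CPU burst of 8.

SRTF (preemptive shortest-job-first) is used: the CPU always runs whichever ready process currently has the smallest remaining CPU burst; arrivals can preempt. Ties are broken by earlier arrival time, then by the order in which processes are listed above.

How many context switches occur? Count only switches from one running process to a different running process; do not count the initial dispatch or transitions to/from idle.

Timeline: | idle 0-2 | P0 2-4 | P1 4-11 | P0 11-19 | P3 19-27 | P2 27-39 |
Completion: P0=19  P1=11  P2=39  P3=27
Turnaround (C−A): P0=17  P1=7  P2=34  P3=21

4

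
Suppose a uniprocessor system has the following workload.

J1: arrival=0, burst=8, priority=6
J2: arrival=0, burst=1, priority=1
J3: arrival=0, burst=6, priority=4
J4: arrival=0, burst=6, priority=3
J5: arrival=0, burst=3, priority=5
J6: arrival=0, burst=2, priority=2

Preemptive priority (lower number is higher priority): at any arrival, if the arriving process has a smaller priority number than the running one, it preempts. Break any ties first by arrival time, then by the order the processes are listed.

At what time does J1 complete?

Gantt: | J2 0-1 | J6 1-3 | J4 3-9 | J3 9-15 | J5 15-18 | J1 18-26 |
Completion: J1=26  J2=1  J3=15  J4=9  J5=18  J6=3
Turnaround (C−A): J1=26  J2=1  J3=15  J4=9  J5=18  J6=3

26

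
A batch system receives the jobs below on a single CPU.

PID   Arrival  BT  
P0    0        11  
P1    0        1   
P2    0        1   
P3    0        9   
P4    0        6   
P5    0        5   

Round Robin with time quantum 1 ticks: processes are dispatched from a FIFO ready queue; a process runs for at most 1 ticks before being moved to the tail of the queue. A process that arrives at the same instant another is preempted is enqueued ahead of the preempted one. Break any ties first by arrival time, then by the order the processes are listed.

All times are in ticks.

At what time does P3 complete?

Schedule: | P0 0-1 | P1 1-2 | P2 2-3 | P3 3-4 | P4 4-5 | P5 5-6 | P0 6-7 | P3 7-8 | P4 8-9 | P5 9-10 | P0 10-11 | P3 11-12 | P4 12-13 | P5 13-14 | P0 14-15 | P3 15-16 | P4 16-17 | P5 17-18 | P0 18-19 | P3 19-20 | P4 20-21 | P5 21-22 | P0 22-23 | P3 23-24 | P4 24-25 | P0 25-26 | P3 26-27 | P0 27-28 | P3 28-29 | P0 29-30 | P3 30-31 | P0 31-33 |
Completion: P0=33  P1=2  P2=3  P3=31  P4=25  P5=22
Turnaround (C−A): P0=33  P1=2  P2=3  P3=31  P4=25  P5=22

31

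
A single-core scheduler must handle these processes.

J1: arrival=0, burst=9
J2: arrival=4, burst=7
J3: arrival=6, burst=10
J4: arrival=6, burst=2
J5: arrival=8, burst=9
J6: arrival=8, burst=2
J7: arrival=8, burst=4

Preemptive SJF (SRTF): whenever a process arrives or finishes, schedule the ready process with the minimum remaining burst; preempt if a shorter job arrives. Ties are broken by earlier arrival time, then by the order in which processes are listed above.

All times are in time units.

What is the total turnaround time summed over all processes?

Gantt: | J1 0-6 | J4 6-8 | J6 8-10 | J1 10-13 | J7 13-17 | J2 17-24 | J5 24-33 | J3 33-43 |
Completion: J1=13  J2=24  J3=43  J4=8  J5=33  J6=10  J7=17
Turnaround = completion − arrival: J1=13, J2=20, J3=37, J4=2, J5=25, J6=2, J7=9
Total turnaround = 13 + 20 + 37 + 2 + 25 + 2 + 9 = 108

108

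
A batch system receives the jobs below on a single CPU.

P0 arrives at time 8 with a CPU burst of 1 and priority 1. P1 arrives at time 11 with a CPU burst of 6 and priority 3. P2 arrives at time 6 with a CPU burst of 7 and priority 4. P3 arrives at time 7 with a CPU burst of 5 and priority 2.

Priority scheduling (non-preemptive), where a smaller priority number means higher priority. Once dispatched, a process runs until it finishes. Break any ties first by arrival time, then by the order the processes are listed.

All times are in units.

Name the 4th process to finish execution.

Timeline: | idle 0-6 | P2 6-13 | P0 13-14 | P3 14-19 | P1 19-25 |
Completion: P0=14  P1=25  P2=13  P3=19
Finish order: P2 → P0 → P3 → P1

P1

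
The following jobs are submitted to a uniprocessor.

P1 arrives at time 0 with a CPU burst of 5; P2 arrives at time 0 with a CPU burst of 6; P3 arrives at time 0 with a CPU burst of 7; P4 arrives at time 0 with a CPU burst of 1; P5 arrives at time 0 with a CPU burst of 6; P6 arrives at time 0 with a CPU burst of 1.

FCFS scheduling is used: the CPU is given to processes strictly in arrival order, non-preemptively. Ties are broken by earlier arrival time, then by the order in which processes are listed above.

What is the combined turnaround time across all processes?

104

Gantt: | P1 0-5 | P2 5-11 | P3 11-18 | P4 18-19 | P5 19-25 | P6 25-26 |
Completion: P1=5  P2=11  P3=18  P4=19  P5=25  P6=26
Turnaround (C−A): P1=5  P2=11  P3=18  P4=19  P5=25  P6=26
Turnaround = completion − arrival: P1=5, P2=11, P3=18, P4=19, P5=25, P6=26
Total turnaround = 5 + 11 + 18 + 19 + 25 + 26 = 104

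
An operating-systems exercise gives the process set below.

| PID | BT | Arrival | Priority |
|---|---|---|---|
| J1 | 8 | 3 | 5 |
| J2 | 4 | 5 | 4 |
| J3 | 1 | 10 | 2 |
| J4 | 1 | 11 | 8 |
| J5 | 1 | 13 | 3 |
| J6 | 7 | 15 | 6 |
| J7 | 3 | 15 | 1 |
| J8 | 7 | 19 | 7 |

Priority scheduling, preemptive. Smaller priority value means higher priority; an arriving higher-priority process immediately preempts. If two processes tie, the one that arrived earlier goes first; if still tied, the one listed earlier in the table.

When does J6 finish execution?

27

Timeline: | idle 0-3 | J1 3-5 | J2 5-9 | J1 9-10 | J3 10-11 | J1 11-13 | J5 13-14 | J1 14-15 | J7 15-18 | J1 18-20 | J6 20-27 | J8 27-34 | J4 34-35 |
Completion: J1=20  J2=9  J3=11  J4=35  J5=14  J6=27  J7=18  J8=34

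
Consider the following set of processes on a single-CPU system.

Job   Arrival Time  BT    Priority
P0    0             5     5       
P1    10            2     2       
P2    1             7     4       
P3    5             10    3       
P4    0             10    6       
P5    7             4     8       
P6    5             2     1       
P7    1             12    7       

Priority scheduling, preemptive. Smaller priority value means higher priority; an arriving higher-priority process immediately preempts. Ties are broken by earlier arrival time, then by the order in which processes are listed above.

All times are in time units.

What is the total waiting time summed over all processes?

Schedule: | P0 0-1 | P2 1-5 | P6 5-7 | P3 7-10 | P1 10-12 | P3 12-19 | P2 19-22 | P0 22-26 | P4 26-36 | P7 36-48 | P5 48-52 |
Completion: P0=26  P1=12  P2=22  P3=19  P4=36  P5=52  P6=7  P7=48
Turnaround (C−A): P0=26  P1=2  P2=21  P3=14  P4=36  P5=45  P6=2  P7=47
Waiting = turnaround − burst: P0=21, P1=0, P2=14, P3=4, P4=26, P5=41, P6=0, P7=35
Total waiting = 21 + 0 + 14 + 4 + 26 + 41 + 0 + 35 = 141

141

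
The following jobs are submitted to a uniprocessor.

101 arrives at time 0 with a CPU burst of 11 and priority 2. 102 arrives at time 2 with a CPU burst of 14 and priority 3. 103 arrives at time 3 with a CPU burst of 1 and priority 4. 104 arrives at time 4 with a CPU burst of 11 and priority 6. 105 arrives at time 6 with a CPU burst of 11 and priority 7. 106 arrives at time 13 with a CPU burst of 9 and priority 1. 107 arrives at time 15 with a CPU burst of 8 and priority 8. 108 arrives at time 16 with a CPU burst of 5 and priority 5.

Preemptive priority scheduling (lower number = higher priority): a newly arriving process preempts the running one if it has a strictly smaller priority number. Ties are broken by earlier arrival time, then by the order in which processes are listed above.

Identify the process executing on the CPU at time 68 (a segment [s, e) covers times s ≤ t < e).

Gantt: | 101 0-11 | 102 11-13 | 106 13-22 | 102 22-34 | 103 34-35 | 108 35-40 | 104 40-51 | 105 51-62 | 107 62-70 |
Completion: 101=11  102=34  103=35  104=51  105=62  106=22  107=70  108=40
Turnaround (C−A): 101=11  102=32  103=32  104=47  105=56  106=9  107=55  108=24

107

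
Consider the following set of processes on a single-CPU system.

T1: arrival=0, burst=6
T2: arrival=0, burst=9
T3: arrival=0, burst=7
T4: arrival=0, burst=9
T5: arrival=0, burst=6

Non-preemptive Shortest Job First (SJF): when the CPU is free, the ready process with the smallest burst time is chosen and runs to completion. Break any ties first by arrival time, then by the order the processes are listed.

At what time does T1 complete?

Timeline: | T1 0-6 | T5 6-12 | T3 12-19 | T2 19-28 | T4 28-37 |
Completion: T1=6  T2=28  T3=19  T4=37  T5=12

6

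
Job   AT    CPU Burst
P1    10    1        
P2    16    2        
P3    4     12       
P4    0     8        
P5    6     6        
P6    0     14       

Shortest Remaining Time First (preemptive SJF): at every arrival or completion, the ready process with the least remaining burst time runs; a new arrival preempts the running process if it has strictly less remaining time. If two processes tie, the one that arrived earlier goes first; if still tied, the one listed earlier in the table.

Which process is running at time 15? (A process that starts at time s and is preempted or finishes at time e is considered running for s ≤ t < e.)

Gantt: | P4 0-8 | P5 8-10 | P1 10-11 | P5 11-15 | P3 15-16 | P2 16-18 | P3 18-29 | P6 29-43 |
Completion: P1=11  P2=18  P3=29  P4=8  P5=15  P6=43
Turnaround (C−A): P1=1  P2=2  P3=25  P4=8  P5=9  P6=43

P3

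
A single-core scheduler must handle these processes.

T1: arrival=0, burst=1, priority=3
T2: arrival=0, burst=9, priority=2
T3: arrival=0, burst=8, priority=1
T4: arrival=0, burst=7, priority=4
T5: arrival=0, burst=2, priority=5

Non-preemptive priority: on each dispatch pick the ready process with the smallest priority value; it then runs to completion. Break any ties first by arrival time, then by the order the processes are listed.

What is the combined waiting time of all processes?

68

Gantt: | T3 0-8 | T2 8-17 | T1 17-18 | T4 18-25 | T5 25-27 |
Completion: T1=18  T2=17  T3=8  T4=25  T5=27
Turnaround (C−A): T1=18  T2=17  T3=8  T4=25  T5=27
Waiting = turnaround − burst: T1=17, T2=8, T3=0, T4=18, T5=25
Total waiting = 17 + 8 + 0 + 18 + 25 = 68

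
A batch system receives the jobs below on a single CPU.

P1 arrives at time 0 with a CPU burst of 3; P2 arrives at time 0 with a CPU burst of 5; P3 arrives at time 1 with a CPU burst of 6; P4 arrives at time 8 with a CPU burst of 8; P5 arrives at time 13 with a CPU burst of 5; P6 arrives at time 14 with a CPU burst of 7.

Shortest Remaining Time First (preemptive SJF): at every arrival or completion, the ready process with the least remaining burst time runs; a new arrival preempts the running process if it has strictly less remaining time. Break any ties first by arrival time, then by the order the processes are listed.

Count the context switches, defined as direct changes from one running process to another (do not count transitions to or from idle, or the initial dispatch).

Gantt: | P1 0-3 | P2 3-8 | P3 8-14 | P5 14-19 | P6 19-26 | P4 26-34 |
Completion: P1=3  P2=8  P3=14  P4=34  P5=19  P6=26

5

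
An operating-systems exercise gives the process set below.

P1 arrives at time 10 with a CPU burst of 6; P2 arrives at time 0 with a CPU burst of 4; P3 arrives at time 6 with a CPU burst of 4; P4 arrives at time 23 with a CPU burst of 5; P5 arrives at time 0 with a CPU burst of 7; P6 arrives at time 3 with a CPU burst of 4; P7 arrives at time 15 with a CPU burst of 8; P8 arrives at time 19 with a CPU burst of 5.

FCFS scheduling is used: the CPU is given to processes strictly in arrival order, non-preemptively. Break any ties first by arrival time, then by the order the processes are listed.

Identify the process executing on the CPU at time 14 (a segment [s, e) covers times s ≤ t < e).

Gantt: | P2 0-4 | P5 4-11 | P6 11-15 | P3 15-19 | P1 19-25 | P7 25-33 | P8 33-38 | P4 38-43 |
Completion: P1=25  P2=4  P3=19  P4=43  P5=11  P6=15  P7=33  P8=38

P6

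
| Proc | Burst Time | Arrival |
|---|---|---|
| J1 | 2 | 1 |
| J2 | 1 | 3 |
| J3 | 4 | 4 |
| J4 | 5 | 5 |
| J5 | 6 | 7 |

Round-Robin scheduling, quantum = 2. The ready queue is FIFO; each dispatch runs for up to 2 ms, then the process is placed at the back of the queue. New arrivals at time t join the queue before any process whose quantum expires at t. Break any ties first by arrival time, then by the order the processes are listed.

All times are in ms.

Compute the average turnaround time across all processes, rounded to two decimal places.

6.60

Gantt: | idle 0-1 | J1 1-3 | J2 3-4 | J3 4-6 | J4 6-8 | J3 8-10 | J5 10-12 | J4 12-14 | J5 14-16 | J4 16-17 | J5 17-19 |
Completion: J1=3  J2=4  J3=10  J4=17  J5=19
Turnaround (C−A): J1=2  J2=1  J3=6  J4=12  J5=12
Turnaround times: J1=2, J2=1, J3=6, J4=12, J5=12
Average turnaround = (2+1+6+12+12) / 5 = 33/5 = 6.60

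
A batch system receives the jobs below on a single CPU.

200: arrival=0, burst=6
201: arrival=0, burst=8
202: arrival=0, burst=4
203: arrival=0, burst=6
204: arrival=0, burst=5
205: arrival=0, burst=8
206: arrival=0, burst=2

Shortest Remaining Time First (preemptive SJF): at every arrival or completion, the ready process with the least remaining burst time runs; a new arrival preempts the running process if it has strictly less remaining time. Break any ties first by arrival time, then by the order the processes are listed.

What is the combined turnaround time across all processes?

129

Timeline: | 206 0-2 | 202 2-6 | 204 6-11 | 200 11-17 | 203 17-23 | 201 23-31 | 205 31-39 |
Completion: 200=17  201=31  202=6  203=23  204=11  205=39  206=2
Turnaround (C−A): 200=17  201=31  202=6  203=23  204=11  205=39  206=2
Turnaround = completion − arrival: 200=17, 201=31, 202=6, 203=23, 204=11, 205=39, 206=2
Total turnaround = 17 + 31 + 6 + 23 + 11 + 39 + 2 = 129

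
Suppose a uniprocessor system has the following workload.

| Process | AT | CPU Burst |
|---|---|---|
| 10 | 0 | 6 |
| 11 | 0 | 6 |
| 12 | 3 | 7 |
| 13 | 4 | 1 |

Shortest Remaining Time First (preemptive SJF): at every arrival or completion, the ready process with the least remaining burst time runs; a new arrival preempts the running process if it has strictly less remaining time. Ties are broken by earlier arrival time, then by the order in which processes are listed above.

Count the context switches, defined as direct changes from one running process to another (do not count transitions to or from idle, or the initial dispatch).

Gantt: | 10 0-4 | 13 4-5 | 10 5-7 | 11 7-13 | 12 13-20 |
Completion: 10=7  11=13  12=20  13=5
Turnaround (C−A): 10=7  11=13  12=17  13=1

4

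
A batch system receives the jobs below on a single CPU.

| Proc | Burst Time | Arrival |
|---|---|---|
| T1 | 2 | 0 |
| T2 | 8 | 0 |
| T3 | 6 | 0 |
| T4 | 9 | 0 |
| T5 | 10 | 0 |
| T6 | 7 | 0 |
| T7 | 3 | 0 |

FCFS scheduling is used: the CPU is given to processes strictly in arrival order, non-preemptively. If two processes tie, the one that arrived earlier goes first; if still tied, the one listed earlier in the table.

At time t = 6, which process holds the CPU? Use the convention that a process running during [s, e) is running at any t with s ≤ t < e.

Schedule: | T1 0-2 | T2 2-10 | T3 10-16 | T4 16-25 | T5 25-35 | T6 35-42 | T7 42-45 |
Completion: T1=2  T2=10  T3=16  T4=25  T5=35  T6=42  T7=45

T2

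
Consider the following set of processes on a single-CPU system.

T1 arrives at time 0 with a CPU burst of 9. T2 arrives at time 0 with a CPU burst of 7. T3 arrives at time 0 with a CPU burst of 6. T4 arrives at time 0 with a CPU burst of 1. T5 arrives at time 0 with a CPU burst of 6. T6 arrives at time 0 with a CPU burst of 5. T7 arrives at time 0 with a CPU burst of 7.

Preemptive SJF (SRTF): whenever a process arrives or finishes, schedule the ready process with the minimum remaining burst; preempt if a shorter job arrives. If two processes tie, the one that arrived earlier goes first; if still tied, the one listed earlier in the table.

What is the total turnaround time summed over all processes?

Timeline: | T4 0-1 | T6 1-6 | T3 6-12 | T5 12-18 | T2 18-25 | T7 25-32 | T1 32-41 |
Completion: T1=41  T2=25  T3=12  T4=1  T5=18  T6=6  T7=32
Turnaround (C−A): T1=41  T2=25  T3=12  T4=1  T5=18  T6=6  T7=32
Turnaround = completion − arrival: T1=41, T2=25, T3=12, T4=1, T5=18, T6=6, T7=32
Total turnaround = 41 + 25 + 12 + 1 + 18 + 6 + 32 = 135

135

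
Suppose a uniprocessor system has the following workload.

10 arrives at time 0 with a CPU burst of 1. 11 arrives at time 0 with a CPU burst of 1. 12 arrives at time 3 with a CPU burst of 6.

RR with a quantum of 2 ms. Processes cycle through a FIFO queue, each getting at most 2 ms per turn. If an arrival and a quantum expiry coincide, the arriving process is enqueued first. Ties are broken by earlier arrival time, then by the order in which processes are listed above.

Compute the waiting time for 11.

1

Schedule: | 10 0-1 | 11 1-2 | idle 2-3 | 12 3-9 |
Completion: 10=1  11=2  12=9
Turnaround (C−A): 10=1  11=2  12=6
Waiting(11) = turnaround − burst = 2 − 1 = 1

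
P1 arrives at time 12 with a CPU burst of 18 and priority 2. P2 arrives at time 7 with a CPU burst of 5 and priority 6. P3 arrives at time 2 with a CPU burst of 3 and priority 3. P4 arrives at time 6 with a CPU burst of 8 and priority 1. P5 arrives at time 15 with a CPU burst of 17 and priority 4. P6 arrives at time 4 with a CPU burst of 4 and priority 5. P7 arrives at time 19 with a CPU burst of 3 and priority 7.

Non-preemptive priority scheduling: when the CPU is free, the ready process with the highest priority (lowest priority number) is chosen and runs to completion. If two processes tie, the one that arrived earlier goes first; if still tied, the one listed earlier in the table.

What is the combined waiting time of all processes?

Schedule: | idle 0-2 | P3 2-5 | P6 5-9 | P4 9-17 | P1 17-35 | P5 35-52 | P2 52-57 | P7 57-60 |
Completion: P1=35  P2=57  P3=5  P4=17  P5=52  P6=9  P7=60
Turnaround (C−A): P1=23  P2=50  P3=3  P4=11  P5=37  P6=5  P7=41
Waiting = turnaround − burst: P1=5, P2=45, P3=0, P4=3, P5=20, P6=1, P7=38
Total waiting = 5 + 45 + 0 + 3 + 20 + 1 + 38 = 112

112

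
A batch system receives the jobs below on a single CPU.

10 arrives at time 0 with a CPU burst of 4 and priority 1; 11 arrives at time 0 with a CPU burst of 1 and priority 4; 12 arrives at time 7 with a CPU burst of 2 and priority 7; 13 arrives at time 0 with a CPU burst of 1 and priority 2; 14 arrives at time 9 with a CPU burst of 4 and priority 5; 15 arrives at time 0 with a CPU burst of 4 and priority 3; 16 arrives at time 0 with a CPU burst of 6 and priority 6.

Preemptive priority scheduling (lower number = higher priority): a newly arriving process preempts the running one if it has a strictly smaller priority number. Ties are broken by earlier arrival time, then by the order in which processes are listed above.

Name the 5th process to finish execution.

Schedule: | 10 0-4 | 13 4-5 | 15 5-9 | 11 9-10 | 14 10-14 | 16 14-20 | 12 20-22 |
Completion: 10=4  11=10  12=22  13=5  14=14  15=9  16=20
Turnaround (C−A): 10=4  11=10  12=15  13=5  14=5  15=9  16=20
Finish order: 10 → 13 → 15 → 11 → 14 → 16 → 12

14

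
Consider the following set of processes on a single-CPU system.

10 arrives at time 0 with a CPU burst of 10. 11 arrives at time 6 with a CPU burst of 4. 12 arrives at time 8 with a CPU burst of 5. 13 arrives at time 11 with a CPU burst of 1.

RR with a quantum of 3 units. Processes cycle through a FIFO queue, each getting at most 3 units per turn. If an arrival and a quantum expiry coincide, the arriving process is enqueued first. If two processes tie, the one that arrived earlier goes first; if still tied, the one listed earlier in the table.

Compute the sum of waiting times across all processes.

Timeline: | 10 0-6 | 11 6-9 | 10 9-12 | 12 12-15 | 11 15-16 | 13 16-17 | 10 17-18 | 12 18-20 |
Completion: 10=18  11=16  12=20  13=17
Turnaround (C−A): 10=18  11=10  12=12  13=6
Waiting = turnaround − burst: 10=8, 11=6, 12=7, 13=5
Total waiting = 8 + 6 + 7 + 5 = 26

26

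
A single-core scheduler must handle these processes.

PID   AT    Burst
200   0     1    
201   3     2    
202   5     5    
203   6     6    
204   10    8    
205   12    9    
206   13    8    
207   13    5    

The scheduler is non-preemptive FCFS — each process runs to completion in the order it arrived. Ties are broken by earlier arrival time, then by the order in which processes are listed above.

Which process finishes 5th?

Gantt: | 200 0-1 | idle 1-3 | 201 3-5 | 202 5-10 | 203 10-16 | 204 16-24 | 205 24-33 | 206 33-41 | 207 41-46 |
Completion: 200=1  201=5  202=10  203=16  204=24  205=33  206=41  207=46
Finish order: 200 → 201 → 202 → 203 → 204 → 205 → 206 → 207

204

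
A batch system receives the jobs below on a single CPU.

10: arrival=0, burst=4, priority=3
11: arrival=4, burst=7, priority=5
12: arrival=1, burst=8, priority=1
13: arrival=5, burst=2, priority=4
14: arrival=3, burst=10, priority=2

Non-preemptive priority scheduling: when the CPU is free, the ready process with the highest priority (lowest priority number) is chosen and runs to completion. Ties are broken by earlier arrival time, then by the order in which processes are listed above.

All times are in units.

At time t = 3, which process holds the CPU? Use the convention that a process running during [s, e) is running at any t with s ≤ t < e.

10

Timeline: | 10 0-4 | 12 4-12 | 14 12-22 | 13 22-24 | 11 24-31 |
Completion: 10=4  11=31  12=12  13=24  14=22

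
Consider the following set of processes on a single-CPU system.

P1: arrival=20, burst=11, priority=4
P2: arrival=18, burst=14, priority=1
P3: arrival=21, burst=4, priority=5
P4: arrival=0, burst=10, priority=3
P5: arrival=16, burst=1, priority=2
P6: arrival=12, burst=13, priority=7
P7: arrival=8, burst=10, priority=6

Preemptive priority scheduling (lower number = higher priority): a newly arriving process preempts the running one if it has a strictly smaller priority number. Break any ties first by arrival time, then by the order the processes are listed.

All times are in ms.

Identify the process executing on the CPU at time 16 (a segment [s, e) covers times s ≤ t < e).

P5

Schedule: | P4 0-10 | P7 10-16 | P5 16-17 | P7 17-18 | P2 18-32 | P1 32-43 | P3 43-47 | P7 47-50 | P6 50-63 |
Completion: P1=43  P2=32  P3=47  P4=10  P5=17  P6=63  P7=50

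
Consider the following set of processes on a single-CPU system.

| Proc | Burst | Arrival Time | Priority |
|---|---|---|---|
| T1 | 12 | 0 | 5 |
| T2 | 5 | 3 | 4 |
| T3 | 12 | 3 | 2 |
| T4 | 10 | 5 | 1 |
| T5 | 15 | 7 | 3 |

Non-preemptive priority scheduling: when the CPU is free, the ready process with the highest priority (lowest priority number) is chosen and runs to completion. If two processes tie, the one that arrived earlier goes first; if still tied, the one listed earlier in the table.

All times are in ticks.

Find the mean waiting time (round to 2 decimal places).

Gantt: | T1 0-12 | T4 12-22 | T3 22-34 | T5 34-49 | T2 49-54 |
Completion: T1=12  T2=54  T3=34  T4=22  T5=49
Turnaround (C−A): T1=12  T2=51  T3=31  T4=17  T5=42
Waiting times: T1=0, T2=46, T3=19, T4=7, T5=27
Average waiting = (0+46+19+7+27) / 5 = 99/5 = 19.80

19.80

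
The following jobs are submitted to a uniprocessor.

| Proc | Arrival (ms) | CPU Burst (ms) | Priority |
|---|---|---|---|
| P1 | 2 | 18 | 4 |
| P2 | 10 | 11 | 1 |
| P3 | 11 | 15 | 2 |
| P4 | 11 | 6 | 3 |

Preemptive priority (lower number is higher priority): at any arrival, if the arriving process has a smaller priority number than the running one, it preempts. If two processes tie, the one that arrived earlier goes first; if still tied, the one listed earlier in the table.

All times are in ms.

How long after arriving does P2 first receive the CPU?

Gantt: | idle 0-2 | P1 2-10 | P2 10-21 | P3 21-36 | P4 36-42 | P1 42-52 |
Completion: P1=52  P2=21  P3=36  P4=42
Turnaround (C−A): P1=50  P2=11  P3=25  P4=31
Response(P2) = first start − arrival = 10 − 10 = 0

0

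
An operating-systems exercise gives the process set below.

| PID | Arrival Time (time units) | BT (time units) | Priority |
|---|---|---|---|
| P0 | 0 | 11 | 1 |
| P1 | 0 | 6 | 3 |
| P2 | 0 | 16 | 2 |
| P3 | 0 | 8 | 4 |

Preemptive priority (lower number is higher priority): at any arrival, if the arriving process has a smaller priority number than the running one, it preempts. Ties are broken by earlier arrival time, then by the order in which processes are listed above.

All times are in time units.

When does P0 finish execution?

11

Timeline: | P0 0-11 | P2 11-27 | P1 27-33 | P3 33-41 |
Completion: P0=11  P1=33  P2=27  P3=41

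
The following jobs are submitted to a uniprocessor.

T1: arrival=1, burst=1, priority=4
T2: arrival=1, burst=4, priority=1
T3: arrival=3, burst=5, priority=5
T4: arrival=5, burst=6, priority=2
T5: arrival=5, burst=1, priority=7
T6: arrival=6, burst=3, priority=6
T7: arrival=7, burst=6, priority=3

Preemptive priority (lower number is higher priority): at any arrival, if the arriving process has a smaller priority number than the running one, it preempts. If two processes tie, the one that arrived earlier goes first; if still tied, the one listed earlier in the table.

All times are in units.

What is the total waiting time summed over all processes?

Gantt: | idle 0-1 | T2 1-5 | T4 5-11 | T7 11-17 | T1 17-18 | T3 18-23 | T6 23-26 | T5 26-27 |
Completion: T1=18  T2=5  T3=23  T4=11  T5=27  T6=26  T7=17
Waiting = turnaround − burst: T1=16, T2=0, T3=15, T4=0, T5=21, T6=17, T7=4
Total waiting = 16 + 0 + 15 + 0 + 21 + 17 + 4 = 73

73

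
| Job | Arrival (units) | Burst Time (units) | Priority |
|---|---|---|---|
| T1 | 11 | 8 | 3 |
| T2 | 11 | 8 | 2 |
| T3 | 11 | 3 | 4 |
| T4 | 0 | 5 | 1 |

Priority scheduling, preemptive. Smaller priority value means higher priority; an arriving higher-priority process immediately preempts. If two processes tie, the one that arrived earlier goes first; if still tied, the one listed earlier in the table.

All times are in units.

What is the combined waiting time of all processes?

24

Schedule: | T4 0-5 | idle 5-11 | T2 11-19 | T1 19-27 | T3 27-30 |
Completion: T1=27  T2=19  T3=30  T4=5
Turnaround (C−A): T1=16  T2=8  T3=19  T4=5
Waiting = turnaround − burst: T1=8, T2=0, T3=16, T4=0
Total waiting = 8 + 0 + 16 + 0 = 24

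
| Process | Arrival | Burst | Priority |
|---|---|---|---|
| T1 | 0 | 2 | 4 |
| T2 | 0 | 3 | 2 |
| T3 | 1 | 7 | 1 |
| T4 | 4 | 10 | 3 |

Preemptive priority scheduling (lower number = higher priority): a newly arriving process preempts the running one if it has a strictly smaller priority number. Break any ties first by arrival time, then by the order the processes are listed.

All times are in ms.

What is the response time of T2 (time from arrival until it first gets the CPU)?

Timeline: | T2 0-1 | T3 1-8 | T2 8-10 | T4 10-20 | T1 20-22 |
Completion: T1=22  T2=10  T3=8  T4=20
Turnaround (C−A): T1=22  T2=10  T3=7  T4=16
Response(T2) = first start − arrival = 0 − 0 = 0

0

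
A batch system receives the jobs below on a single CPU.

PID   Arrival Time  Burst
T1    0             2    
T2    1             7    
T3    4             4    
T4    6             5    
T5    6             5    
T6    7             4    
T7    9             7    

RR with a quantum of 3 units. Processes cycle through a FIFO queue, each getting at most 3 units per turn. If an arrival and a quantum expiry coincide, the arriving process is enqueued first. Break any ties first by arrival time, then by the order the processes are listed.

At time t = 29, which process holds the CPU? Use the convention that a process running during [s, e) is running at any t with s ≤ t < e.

Gantt: | T1 0-2 | T2 2-5 | T3 5-8 | T2 8-11 | T4 11-14 | T5 14-17 | T6 17-20 | T3 20-21 | T7 21-24 | T2 24-25 | T4 25-27 | T5 27-29 | T6 29-30 | T7 30-34 |
Completion: T1=2  T2=25  T3=21  T4=27  T5=29  T6=30  T7=34
Turnaround (C−A): T1=2  T2=24  T3=17  T4=21  T5=23  T6=23  T7=25

T6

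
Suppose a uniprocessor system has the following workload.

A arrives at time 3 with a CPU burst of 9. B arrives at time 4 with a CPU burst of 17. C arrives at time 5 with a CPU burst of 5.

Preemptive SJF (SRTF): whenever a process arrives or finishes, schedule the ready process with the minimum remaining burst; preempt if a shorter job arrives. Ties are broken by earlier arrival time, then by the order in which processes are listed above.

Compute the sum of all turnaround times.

Gantt: | idle 0-3 | A 3-5 | C 5-10 | A 10-17 | B 17-34 |
Completion: A=17  B=34  C=10
Turnaround (C−A): A=14  B=30  C=5
Turnaround = completion − arrival: A=14, B=30, C=5
Total turnaround = 14 + 30 + 5 = 49

49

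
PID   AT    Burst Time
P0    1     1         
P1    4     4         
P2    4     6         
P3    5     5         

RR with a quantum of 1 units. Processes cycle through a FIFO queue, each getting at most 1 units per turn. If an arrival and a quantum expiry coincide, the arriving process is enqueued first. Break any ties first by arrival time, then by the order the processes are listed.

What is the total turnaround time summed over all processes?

Schedule: | idle 0-1 | P0 1-2 | idle 2-4 | P1 4-5 | P2 5-6 | P3 6-7 | P1 7-8 | P2 8-9 | P3 9-10 | P1 10-11 | P2 11-12 | P3 12-13 | P1 13-14 | P2 14-15 | P3 15-16 | P2 16-17 | P3 17-18 | P2 18-19 |
Completion: P0=2  P1=14  P2=19  P3=18
Turnaround = completion − arrival: P0=1, P1=10, P2=15, P3=13
Total turnaround = 1 + 10 + 15 + 13 = 39

39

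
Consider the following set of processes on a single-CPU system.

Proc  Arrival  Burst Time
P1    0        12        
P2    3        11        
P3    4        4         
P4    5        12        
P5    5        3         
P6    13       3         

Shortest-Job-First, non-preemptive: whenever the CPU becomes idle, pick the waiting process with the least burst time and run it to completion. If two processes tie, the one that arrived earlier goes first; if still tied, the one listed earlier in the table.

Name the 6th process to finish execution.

Schedule: | P1 0-12 | P5 12-15 | P6 15-18 | P3 18-22 | P2 22-33 | P4 33-45 |
Completion: P1=12  P2=33  P3=22  P4=45  P5=15  P6=18
Turnaround (C−A): P1=12  P2=30  P3=18  P4=40  P5=10  P6=5
Finish order: P1 → P5 → P6 → P3 → P2 → P4

P4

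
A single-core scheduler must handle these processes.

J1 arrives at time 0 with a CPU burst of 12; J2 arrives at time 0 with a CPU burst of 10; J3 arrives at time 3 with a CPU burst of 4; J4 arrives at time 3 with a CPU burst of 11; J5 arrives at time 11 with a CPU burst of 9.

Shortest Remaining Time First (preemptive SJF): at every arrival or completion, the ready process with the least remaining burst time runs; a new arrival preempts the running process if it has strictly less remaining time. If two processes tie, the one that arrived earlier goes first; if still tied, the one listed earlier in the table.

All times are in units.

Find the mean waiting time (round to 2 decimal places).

12.20

Timeline: | J2 0-3 | J3 3-7 | J2 7-14 | J5 14-23 | J4 23-34 | J1 34-46 |
Completion: J1=46  J2=14  J3=7  J4=34  J5=23
Turnaround (C−A): J1=46  J2=14  J3=4  J4=31  J5=12
Waiting times: J1=34, J2=4, J3=0, J4=20, J5=3
Average waiting = (34+4+0+20+3) / 5 = 61/5 = 12.20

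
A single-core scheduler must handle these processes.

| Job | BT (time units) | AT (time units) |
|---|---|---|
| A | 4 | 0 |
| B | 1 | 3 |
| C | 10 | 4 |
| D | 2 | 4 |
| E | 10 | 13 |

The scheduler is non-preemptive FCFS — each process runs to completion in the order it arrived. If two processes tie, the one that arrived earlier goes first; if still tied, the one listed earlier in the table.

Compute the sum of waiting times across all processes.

Gantt: | A 0-4 | B 4-5 | C 5-15 | D 15-17 | E 17-27 |
Completion: A=4  B=5  C=15  D=17  E=27
Turnaround (C−A): A=4  B=2  C=11  D=13  E=14
Waiting = turnaround − burst: A=0, B=1, C=1, D=11, E=4
Total waiting = 0 + 1 + 1 + 11 + 4 = 17

17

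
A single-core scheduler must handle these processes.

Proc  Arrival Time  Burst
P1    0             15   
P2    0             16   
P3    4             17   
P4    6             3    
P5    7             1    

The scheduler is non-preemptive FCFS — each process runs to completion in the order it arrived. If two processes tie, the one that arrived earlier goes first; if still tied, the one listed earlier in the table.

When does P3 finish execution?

48

Schedule: | P1 0-15 | P2 15-31 | P3 31-48 | P4 48-51 | P5 51-52 |
Completion: P1=15  P2=31  P3=48  P4=51  P5=52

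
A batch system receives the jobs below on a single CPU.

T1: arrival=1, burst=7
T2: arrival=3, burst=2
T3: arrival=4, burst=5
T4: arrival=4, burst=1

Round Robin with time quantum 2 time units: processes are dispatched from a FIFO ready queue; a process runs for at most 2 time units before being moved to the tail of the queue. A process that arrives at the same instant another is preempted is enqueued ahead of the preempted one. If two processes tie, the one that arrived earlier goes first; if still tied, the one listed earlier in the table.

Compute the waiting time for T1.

7

Gantt: | idle 0-1 | T1 1-3 | T2 3-5 | T1 5-7 | T3 7-9 | T4 9-10 | T1 10-12 | T3 12-14 | T1 14-15 | T3 15-16 |
Completion: T1=15  T2=5  T3=16  T4=10
Turnaround (C−A): T1=14  T2=2  T3=12  T4=6
Waiting(T1) = turnaround − burst = 14 − 7 = 7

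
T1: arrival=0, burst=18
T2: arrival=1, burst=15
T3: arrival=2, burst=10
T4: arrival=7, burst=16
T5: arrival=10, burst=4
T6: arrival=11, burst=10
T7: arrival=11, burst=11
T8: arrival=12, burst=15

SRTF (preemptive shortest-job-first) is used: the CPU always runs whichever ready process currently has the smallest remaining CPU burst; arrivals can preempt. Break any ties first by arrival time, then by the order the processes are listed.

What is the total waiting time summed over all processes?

Timeline: | T1 0-1 | T2 1-2 | T3 2-12 | T5 12-16 | T6 16-26 | T7 26-37 | T2 37-51 | T8 51-66 | T4 66-82 | T1 82-99 |
Completion: T1=99  T2=51  T3=12  T4=82  T5=16  T6=26  T7=37  T8=66
Turnaround (C−A): T1=99  T2=50  T3=10  T4=75  T5=6  T6=15  T7=26  T8=54
Waiting = turnaround − burst: T1=81, T2=35, T3=0, T4=59, T5=2, T6=5, T7=15, T8=39
Total waiting = 81 + 35 + 0 + 59 + 2 + 5 + 15 + 39 = 236

236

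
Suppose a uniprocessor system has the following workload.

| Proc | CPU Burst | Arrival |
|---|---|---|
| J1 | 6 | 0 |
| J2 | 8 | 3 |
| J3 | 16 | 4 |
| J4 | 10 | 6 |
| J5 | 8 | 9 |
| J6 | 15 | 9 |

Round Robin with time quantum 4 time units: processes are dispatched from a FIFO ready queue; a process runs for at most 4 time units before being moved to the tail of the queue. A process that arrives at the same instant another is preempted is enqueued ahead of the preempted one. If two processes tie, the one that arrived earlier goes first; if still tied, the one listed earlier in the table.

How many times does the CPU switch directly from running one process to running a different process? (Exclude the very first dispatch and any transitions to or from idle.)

Gantt: | J1 0-4 | J2 4-8 | J3 8-12 | J1 12-14 | J4 14-18 | J2 18-22 | J5 22-26 | J6 26-30 | J3 30-34 | J4 34-38 | J5 38-42 | J6 42-46 | J3 46-50 | J4 50-52 | J6 52-56 | J3 56-60 | J6 60-63 |
Completion: J1=14  J2=22  J3=60  J4=52  J5=42  J6=63
Turnaround (C−A): J1=14  J2=19  J3=56  J4=46  J5=33  J6=54

16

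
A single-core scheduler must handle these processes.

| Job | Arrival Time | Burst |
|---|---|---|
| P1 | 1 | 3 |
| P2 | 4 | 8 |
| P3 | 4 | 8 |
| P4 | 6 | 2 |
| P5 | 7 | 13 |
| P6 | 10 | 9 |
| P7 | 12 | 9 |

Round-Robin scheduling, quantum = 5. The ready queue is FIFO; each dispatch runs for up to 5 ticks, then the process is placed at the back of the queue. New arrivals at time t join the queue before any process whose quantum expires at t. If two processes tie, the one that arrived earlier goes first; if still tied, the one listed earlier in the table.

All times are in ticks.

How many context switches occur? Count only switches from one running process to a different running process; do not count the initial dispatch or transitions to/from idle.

Schedule: | idle 0-1 | P1 1-4 | P2 4-9 | P3 9-14 | P4 14-16 | P5 16-21 | P2 21-24 | P6 24-29 | P7 29-34 | P3 34-37 | P5 37-42 | P6 42-46 | P7 46-50 | P5 50-53 |
Completion: P1=4  P2=24  P3=37  P4=16  P5=53  P6=46  P7=50
Turnaround (C−A): P1=3  P2=20  P3=33  P4=10  P5=46  P6=36  P7=38

12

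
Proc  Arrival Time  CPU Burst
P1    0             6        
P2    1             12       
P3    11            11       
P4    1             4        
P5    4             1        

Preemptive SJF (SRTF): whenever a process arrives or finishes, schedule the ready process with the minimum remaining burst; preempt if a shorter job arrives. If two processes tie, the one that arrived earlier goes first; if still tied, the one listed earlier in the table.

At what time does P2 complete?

Gantt: | P1 0-1 | P4 1-5 | P5 5-6 | P1 6-11 | P3 11-22 | P2 22-34 |
Completion: P1=11  P2=34  P3=22  P4=5  P5=6
Turnaround (C−A): P1=11  P2=33  P3=11  P4=4  P5=2

34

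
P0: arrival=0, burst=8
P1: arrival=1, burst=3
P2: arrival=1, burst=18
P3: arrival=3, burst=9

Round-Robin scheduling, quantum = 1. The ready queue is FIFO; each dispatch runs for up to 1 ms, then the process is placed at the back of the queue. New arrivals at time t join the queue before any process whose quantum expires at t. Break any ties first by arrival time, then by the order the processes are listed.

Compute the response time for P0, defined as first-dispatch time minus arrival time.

Schedule: | P0 0-1 | P1 1-2 | P2 2-3 | P0 3-4 | P1 4-5 | P3 5-6 | P2 6-7 | P0 7-8 | P1 8-9 | P3 9-10 | P2 10-11 | P0 11-12 | P3 12-13 | P2 13-14 | P0 14-15 | P3 15-16 | P2 16-17 | P0 17-18 | P3 18-19 | P2 19-20 | P0 20-21 | P3 21-22 | P2 22-23 | P0 23-24 | P3 24-25 | P2 25-26 | P3 26-27 | P2 27-28 | P3 28-29 | P2 29-38 |
Completion: P0=24  P1=9  P2=38  P3=29
Turnaround (C−A): P0=24  P1=8  P2=37  P3=26
Response(P0) = first start − arrival = 0 − 0 = 0

0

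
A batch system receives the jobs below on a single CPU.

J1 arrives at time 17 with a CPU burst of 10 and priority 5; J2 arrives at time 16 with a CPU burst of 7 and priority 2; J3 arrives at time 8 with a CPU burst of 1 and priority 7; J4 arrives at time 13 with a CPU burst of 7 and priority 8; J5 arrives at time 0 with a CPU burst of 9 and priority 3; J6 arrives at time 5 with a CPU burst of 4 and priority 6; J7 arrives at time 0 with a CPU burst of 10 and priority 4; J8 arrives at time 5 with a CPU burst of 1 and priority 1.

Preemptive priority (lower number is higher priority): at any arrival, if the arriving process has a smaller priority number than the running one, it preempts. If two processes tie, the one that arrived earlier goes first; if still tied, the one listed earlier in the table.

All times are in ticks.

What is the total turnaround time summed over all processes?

171

Timeline: | J5 0-5 | J8 5-6 | J5 6-10 | J7 10-16 | J2 16-23 | J7 23-27 | J1 27-37 | J6 37-41 | J3 41-42 | J4 42-49 |
Completion: J1=37  J2=23  J3=42  J4=49  J5=10  J6=41  J7=27  J8=6
Turnaround (C−A): J1=20  J2=7  J3=34  J4=36  J5=10  J6=36  J7=27  J8=1
Turnaround = completion − arrival: J1=20, J2=7, J3=34, J4=36, J5=10, J6=36, J7=27, J8=1
Total turnaround = 20 + 7 + 34 + 36 + 10 + 36 + 27 + 1 = 171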